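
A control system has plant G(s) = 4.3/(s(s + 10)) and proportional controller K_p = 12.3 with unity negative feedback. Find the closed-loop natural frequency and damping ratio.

ω_n = 7.27 rad/s, ζ = 0.688

The closed-loop denominator is s(s+10) + 12.3·4.3 = s² + 10s + 52.89.
So ω_n² = 52.89 ⇒ ω_n = 7.273 rad/s, and ζ = 10/(2ω_n) = 0.688.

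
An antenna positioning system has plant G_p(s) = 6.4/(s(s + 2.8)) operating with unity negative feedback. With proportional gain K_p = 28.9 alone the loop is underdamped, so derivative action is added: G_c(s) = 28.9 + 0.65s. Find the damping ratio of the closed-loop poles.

Forward path: (28.9 + 0.65s)·6.4/(s(s+2.8)). The closed-loop characteristic equation is s² + (2.8 + 6.4·0.65)s + 6.4·28.9 = 0.
That is s² + 6.96s + 185 = 0, so ω_n = 13.6 rad/s and ζ = 6.96/(2·13.6) = 0.2559.

ζ = 0.256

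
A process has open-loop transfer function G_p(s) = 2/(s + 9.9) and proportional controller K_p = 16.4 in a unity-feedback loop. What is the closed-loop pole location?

Closed-loop transfer function: T(s) = K_p·G_p(s)/(1 + K_p·G_p(s)) = 32.8/(s + 9.9 + 32.8) = 32.8/(s + 42.7).
The closed-loop pole is at s = −42.7.

s = -42.7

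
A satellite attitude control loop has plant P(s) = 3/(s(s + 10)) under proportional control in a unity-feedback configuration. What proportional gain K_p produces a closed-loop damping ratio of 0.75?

K_p = 14.8

Closed-loop characteristic equation: s² + 10s + K_p·3 = 0.
So ω_n = √(3K_p) and 2ζω_n = 10, giving ζ = 10/(2√(3K_p)).
Setting ζ = 0.75: √(3K_p) = 10/(2·0.75) = 6.667, so K_p = 44.44/3 = 14.8.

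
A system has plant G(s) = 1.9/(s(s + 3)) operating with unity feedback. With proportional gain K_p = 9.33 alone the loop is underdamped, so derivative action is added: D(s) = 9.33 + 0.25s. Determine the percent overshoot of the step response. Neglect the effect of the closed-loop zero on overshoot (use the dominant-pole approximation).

24.1%

Forward path: (9.33 + 0.25s)·1.9/(s(s+3)). The closed-loop characteristic equation is s² + (3 + 1.9·0.25)s + 1.9·9.33 = 0.
That is s² + 3.475s + 17.73 = 0, so ω_n = 4.21 rad/s and ζ = 3.475/(2·4.21) = 0.4127.
%OS = 100·exp(−πζ/√(1−ζ²)) = 24.1%.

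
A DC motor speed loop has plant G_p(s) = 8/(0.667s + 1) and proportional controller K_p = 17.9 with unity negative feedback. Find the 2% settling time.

T_s ≈ 0.0185 s

Closed loop: T(s) = K_p·G_p/(1+K_p·G_p) = 143.2/(0.667s + 1 + 143.2), with pole at s = −(1 + 143.2)/0.667 = −216.2.
τ = 1/216.2 = 0.004626 s, so 2% settling time ≈ 4τ = 0.0185 s.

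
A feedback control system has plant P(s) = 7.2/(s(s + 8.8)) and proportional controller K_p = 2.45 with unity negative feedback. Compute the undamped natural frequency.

With unity feedback the closed-loop characteristic equation is s² + 8.8s + 2.45·7.2 = s² + 8.8s + 17.64 = 0.
Matching s² + 2ζω_n s + ω_n²: ω_n = √17.64 = 4.2 rad/s and 2ζω_n = 8.8, so ζ = 8.8/(2·4.2) = 1.05.

ω_n = 4.2 rad/s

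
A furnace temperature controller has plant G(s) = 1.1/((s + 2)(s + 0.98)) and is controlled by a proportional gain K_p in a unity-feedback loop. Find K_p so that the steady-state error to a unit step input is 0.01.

For a type-0 loop with proportional control, e_ss = 1/(1 + K_p·G(0)).
G(0) = 0.5612. Require 1/(1 + K_p·0.5612) = 0.01, so 1 + 0.5612·K_p = 100.
K_p = (100 − 1)/0.5612 = 176.

K_p = 176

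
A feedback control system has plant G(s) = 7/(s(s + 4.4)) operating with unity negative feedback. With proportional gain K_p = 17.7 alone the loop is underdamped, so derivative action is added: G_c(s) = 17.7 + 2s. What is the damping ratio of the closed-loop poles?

ζ = 0.827

Forward path: (17.7 + 2s)·7/(s(s+4.4)). The closed-loop characteristic equation is s² + (4.4 + 7·2)s + 7·17.7 = 0.
That is s² + 18.4s + 123.9 = 0, so ω_n = 11.13 rad/s and ζ = 18.4/(2·11.13) = 0.8265.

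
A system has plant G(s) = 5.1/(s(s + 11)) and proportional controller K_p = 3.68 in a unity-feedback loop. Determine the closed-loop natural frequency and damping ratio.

ω_n = 4.33 rad/s, ζ = 1.27

The closed-loop denominator is s(s+11) + 3.68·5.1 = s² + 11s + 18.77.
Matching s² + 2ζω_n s + ω_n²: ω_n = √18.77 = 4.332 rad/s and 2ζω_n = 11, so ζ = 11/(2·4.332) = 1.27.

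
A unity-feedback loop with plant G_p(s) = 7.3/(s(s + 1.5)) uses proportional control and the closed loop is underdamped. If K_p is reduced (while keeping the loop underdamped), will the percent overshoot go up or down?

decrease

ζ = 1.5/(2√(7.3K_p)) rises as K_p falls; higher damping means less overshoot.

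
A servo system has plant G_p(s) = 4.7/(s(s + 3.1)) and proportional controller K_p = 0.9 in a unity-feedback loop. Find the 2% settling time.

Closed-loop characteristic equation: s² + 3.1s + 4.23 = 0, so ω_n = 2.057 rad/s and ζ = 3.1/(2·2.057) = 0.7536.
2% settling time T_s ≈ 4/(ζω_n) = 4/1.55 = 2.58 s.

T_s ≈ 2.58 s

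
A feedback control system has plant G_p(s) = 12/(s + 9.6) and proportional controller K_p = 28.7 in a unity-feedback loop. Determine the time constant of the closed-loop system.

Closed-loop transfer function: T(s) = K_p·G_p(s)/(1 + K_p·G_p(s)) = 344.4/(s + 9.6 + 344.4) = 344.4/(s + 354).
Time constant τ = 1/354 = 0.00282 s.

τ = 0.00282 s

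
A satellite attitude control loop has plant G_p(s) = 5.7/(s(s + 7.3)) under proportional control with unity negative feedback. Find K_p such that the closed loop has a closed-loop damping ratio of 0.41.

Closed-loop characteristic equation: s² + 7.3s + K_p·5.7 = 0.
So ω_n = √(5.7K_p) and 2ζω_n = 7.3, giving ζ = 7.3/(2√(5.7K_p)).
Setting ζ = 0.41: √(5.7K_p) = 7.3/(2·0.41) = 8.902, so K_p = 79.25/5.7 = 13.9.

K_p = 13.9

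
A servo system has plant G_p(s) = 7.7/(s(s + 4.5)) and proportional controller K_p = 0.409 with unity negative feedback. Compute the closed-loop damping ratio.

With unity feedback the closed-loop characteristic equation is s² + 4.5s + 0.409·7.7 = s² + 4.5s + 3.149 = 0.
So ω_n² = 3.149 ⇒ ω_n = 1.775 rad/s, and ζ = 4.5/(2ω_n) = 1.27.

ζ = 1.27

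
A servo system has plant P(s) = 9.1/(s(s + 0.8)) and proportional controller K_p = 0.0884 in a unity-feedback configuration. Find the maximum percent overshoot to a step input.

20.9%

Closed-loop characteristic equation: s² + 0.8s + 0.8044 = 0, so ω_n = 0.8969 rad/s and ζ = 0.8/(2·0.8969) = 0.446.
%OS = 100·exp(−πζ/√(1−ζ²)) = 100·exp(−π·0.446/√0.8011) = 20.9%.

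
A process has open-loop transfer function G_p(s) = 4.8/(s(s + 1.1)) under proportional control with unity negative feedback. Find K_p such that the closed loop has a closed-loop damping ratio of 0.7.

Closed-loop characteristic equation: s² + 1.1s + K_p·4.8 = 0.
So ω_n = √(4.8K_p) and 2ζω_n = 1.1, giving ζ = 1.1/(2√(4.8K_p)).
Setting ζ = 0.7: √(4.8K_p) = 1.1/(2·0.7) = 0.7857, so K_p = 0.6173/4.8 = 0.129.

K_p = 0.129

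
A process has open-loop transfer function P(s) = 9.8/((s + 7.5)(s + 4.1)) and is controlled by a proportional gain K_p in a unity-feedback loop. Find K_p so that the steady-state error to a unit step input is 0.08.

For a type-0 loop with proportional control, e_ss = 1/(1 + K_p·P(0)).
P(0) = 0.3187. Require 1/(1 + K_p·0.3187) = 0.08, so 1 + 0.3187·K_p = 12.5.
K_p = (12.5 − 1)/0.3187 = 36.1.

K_p = 36.1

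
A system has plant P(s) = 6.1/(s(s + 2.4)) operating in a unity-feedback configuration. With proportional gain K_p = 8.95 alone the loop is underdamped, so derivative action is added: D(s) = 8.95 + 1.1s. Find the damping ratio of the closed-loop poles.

Forward path: (8.95 + 1.1s)·6.1/(s(s+2.4)). The closed-loop characteristic equation is s² + (2.4 + 6.1·1.1)s + 6.1·8.95 = 0.
That is s² + 9.11s + 54.59 = 0, so ω_n = 7.389 rad/s and ζ = 9.11/(2·7.389) = 0.6165.

ζ = 0.616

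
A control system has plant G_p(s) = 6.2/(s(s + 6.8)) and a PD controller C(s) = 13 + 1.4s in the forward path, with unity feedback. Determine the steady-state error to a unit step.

0

The open loop C(s)G_p(s) has a pole at the origin (type 1), so the static position error constant is infinite and e_ss = 1/(1+∞) = 0.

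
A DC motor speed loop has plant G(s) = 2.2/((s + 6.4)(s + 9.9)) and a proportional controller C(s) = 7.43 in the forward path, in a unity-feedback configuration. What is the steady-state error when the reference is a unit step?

The loop is type 0. Static position error constant K_pos = C(0)·G(0) = 7.43·0.03472 = 0.258.
Steady-state error to a unit step: e_ss = 1/(1+K_pos) = 1/1.258 = 0.795.

0.795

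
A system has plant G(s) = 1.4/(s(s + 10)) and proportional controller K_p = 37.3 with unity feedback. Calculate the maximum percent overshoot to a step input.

Closed-loop characteristic equation: s² + 10s + 52.22 = 0, so ω_n = 7.226 rad/s and ζ = 10/(2·7.226) = 0.6919.
%OS = 100·exp(−πζ/√(1−ζ²)) = 100·exp(−π·0.6919/√0.5213) = 4.93%.

4.93%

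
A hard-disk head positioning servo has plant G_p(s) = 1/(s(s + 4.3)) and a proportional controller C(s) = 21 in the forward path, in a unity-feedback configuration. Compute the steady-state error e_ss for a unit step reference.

0

The open loop C(s)G_p(s) has a pole at the origin (type 1), so the static position error constant is infinite and e_ss = 1/(1+∞) = 0.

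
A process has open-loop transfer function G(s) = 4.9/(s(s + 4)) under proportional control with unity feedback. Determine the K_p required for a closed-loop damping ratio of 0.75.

K_p = 1.45

Closed-loop characteristic equation: s² + 4s + K_p·4.9 = 0.
So ω_n = √(4.9K_p) and 2ζω_n = 4, giving ζ = 4/(2√(4.9K_p)).
Setting ζ = 0.75: √(4.9K_p) = 4/(2·0.75) = 2.667, so K_p = 7.111/4.9 = 1.45.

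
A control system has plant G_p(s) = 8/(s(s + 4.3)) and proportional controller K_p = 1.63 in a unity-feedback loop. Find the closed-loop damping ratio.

With unity feedback the closed-loop characteristic equation is s² + 4.3s + 1.63·8 = s² + 4.3s + 13.04 = 0.
Matching s² + 2ζω_n s + ω_n²: ω_n = √13.04 = 3.611 rad/s and 2ζω_n = 4.3, so ζ = 4.3/(2·3.611) = 0.595.

ζ = 0.595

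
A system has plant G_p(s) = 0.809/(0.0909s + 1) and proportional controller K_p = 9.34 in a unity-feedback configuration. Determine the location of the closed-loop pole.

Closed loop: T(s) = K_p·G_p/(1+K_p·G_p) = 7.556/(0.0909s + 1 + 7.556), with pole at s = −(1 + 7.556)/0.0909 = −94.13.

s = -94.13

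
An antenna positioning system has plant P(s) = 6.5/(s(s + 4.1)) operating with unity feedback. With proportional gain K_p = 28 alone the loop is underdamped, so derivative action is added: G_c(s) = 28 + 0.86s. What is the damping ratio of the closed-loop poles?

ζ = 0.359

Forward path: (28 + 0.86s)·6.5/(s(s+4.1)). The closed-loop characteristic equation is s² + (4.1 + 6.5·0.86)s + 6.5·28 = 0.
That is s² + 9.69s + 182 = 0, so ω_n = 13.49 rad/s and ζ = 9.69/(2·13.49) = 0.3591.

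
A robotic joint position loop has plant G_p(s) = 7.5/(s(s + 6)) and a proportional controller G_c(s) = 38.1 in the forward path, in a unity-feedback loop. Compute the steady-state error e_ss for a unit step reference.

0

The open loop G_c(s)G_p(s) has a pole at the origin (type 1), so the static position error constant is infinite and e_ss = 1/(1+∞) = 0.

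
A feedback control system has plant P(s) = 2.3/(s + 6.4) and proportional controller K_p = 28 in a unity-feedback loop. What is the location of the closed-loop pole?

s = -70.8

Closed-loop transfer function: T(s) = K_p·P(s)/(1 + K_p·P(s)) = 64.4/(s + 6.4 + 64.4) = 64.4/(s + 70.8).
The closed-loop pole is at s = −70.8.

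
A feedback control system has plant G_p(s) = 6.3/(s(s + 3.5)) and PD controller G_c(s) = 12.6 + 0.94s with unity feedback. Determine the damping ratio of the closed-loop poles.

Forward path: (12.6 + 0.94s)·6.3/(s(s+3.5)). The closed-loop characteristic equation is s² + (3.5 + 6.3·0.94)s + 6.3·12.6 = 0.
That is s² + 9.422s + 79.38 = 0, so ω_n = 8.91 rad/s and ζ = 9.422/(2·8.91) = 0.5288.

ζ = 0.529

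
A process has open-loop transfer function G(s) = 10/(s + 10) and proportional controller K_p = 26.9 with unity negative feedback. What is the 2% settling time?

Closed-loop transfer function: T(s) = K_p·G(s)/(1 + K_p·G(s)) = 269/(s + 10 + 269) = 269/(s + 279).
Time constant τ = 1/279 = 0.003584 s, so the 2% settling time is about 4τ = 0.0143 s.

T_s ≈ 0.0143 s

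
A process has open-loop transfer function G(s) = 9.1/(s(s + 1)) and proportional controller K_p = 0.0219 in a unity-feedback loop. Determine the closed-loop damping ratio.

With unity feedback the closed-loop characteristic equation is s² + 1s + 0.0219·9.1 = s² + 1s + 0.1993 = 0.
So ω_n² = 0.1993 ⇒ ω_n = 0.4464 rad/s, and ζ = 1/(2ω_n) = 1.12.

ζ = 1.12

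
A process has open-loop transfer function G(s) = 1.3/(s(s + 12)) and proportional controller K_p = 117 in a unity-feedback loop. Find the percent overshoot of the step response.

The closed-loop denominator s² + 12s + 152.1 gives ω_n = √152.1 = 12.33 and ζ = 12/(2ω_n) = 0.4865.
%OS = 100·exp(−πζ/√(1−ζ²)) = 100·exp(−π·0.4865/√0.7633) = 17.4%.

17.4%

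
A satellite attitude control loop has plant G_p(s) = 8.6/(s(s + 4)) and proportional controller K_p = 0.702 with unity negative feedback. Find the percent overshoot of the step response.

1.23%

Closed-loop characteristic equation: s² + 4s + 6.037 = 0, so ω_n = 2.457 rad/s and ζ = 4/(2·2.457) = 0.814.
%OS = 100·exp(−πζ/√(1−ζ²)) = 100·exp(−π·0.814/√0.3374) = 1.23%.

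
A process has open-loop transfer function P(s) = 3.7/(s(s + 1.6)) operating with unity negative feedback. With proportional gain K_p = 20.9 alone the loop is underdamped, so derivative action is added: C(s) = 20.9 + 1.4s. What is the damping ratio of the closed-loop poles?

ζ = 0.386

Forward path: (20.9 + 1.4s)·3.7/(s(s+1.6)). The closed-loop characteristic equation is s² + (1.6 + 3.7·1.4)s + 3.7·20.9 = 0.
That is s² + 6.78s + 77.33 = 0, so ω_n = 8.794 rad/s and ζ = 6.78/(2·8.794) = 0.3855.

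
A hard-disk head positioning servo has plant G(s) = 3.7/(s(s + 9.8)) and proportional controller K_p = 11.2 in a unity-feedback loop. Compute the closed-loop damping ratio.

The closed-loop denominator is s(s+9.8) + 11.2·3.7 = s² + 9.8s + 41.44.
Matching s² + 2ζω_n s + ω_n²: ω_n = √41.44 = 6.437 rad/s and 2ζω_n = 9.8, so ζ = 9.8/(2·6.437) = 0.761.

ζ = 0.761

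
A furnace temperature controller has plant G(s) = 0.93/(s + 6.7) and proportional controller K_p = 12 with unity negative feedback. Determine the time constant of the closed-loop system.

τ = 0.056 s

Closed-loop transfer function: T(s) = K_p·G(s)/(1 + K_p·G(s)) = 11.16/(s + 6.7 + 11.16) = 11.16/(s + 17.86).
Time constant τ = 1/17.86 = 0.056 s.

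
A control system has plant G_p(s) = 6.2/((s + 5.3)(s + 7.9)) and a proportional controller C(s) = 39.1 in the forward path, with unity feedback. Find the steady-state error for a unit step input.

0.147

The loop is type 0. Static position error constant K_pos = C(0)·G_p(0) = 39.1·0.1481 = 5.79.
Steady-state error to a unit step: e_ss = 1/(1+K_pos) = 1/6.79 = 0.147.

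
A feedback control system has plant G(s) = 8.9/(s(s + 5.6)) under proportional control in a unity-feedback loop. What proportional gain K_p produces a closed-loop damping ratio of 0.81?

Closed-loop characteristic equation: s² + 5.6s + K_p·8.9 = 0.
So ω_n = √(8.9K_p) and 2ζω_n = 5.6, giving ζ = 5.6/(2√(8.9K_p)).
Setting ζ = 0.81: √(8.9K_p) = 5.6/(2·0.81) = 3.457, so K_p = 11.95/8.9 = 1.34.

K_p = 1.34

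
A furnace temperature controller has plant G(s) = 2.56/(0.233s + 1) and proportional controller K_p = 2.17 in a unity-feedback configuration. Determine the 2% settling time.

T_s ≈ 0.142 s

Closed loop: T(s) = K_p·G/(1+K_p·G) = 5.555/(0.233s + 1 + 5.555), with pole at s = −(1 + 5.555)/0.233 = −28.13.
τ = 1/28.13 = 0.03554 s, so 2% settling time ≈ 4τ = 0.142 s.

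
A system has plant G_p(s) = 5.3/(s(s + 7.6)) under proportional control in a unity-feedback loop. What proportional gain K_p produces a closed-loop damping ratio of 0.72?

K_p = 5.26

Closed-loop characteristic equation: s² + 7.6s + K_p·5.3 = 0.
So ω_n = √(5.3K_p) and 2ζω_n = 7.6, giving ζ = 7.6/(2√(5.3K_p)).
Setting ζ = 0.72: √(5.3K_p) = 7.6/(2·0.72) = 5.278, so K_p = 27.85/5.3 = 5.26.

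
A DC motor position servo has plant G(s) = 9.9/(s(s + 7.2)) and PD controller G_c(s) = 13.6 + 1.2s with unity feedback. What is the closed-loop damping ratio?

ζ = 0.822

Forward path: (13.6 + 1.2s)·9.9/(s(s+7.2)). The closed-loop characteristic equation is s² + (7.2 + 9.9·1.2)s + 9.9·13.6 = 0.
That is s² + 19.08s + 134.6 = 0, so ω_n = 11.6 rad/s and ζ = 19.08/(2·11.6) = 0.8222.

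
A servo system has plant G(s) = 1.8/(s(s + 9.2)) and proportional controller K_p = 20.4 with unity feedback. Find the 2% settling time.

From 1 + K_pG(s) = 0: s² + 9.2s + 36.72 = 0 ⇒ ω_n = 6.06, ζ = 0.7591.
2% settling time T_s ≈ 4/(ζω_n) = 4/4.6 = 0.87 s.

T_s ≈ 0.87 s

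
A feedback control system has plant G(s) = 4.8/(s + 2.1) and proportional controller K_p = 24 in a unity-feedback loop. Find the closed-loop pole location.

Closed-loop transfer function: T(s) = K_p·G(s)/(1 + K_p·G(s)) = 115.2/(s + 2.1 + 115.2) = 115.2/(s + 117.3).
The closed-loop pole is at s = −117.3.

s = -117.3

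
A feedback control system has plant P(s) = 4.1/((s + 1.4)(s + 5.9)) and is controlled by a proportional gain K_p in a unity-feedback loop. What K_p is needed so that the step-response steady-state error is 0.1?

K_p = 18.1

The loop is type 0, so e_ss(step) = 1/(1 + K_pos) with K_pos = K_p·P(0).
P(0) = 0.4964. Require 1/(1 + K_p·0.4964) = 0.1, so 1 + 0.4964·K_p = 10.
K_p = (10 − 1)/0.4964 = 18.1.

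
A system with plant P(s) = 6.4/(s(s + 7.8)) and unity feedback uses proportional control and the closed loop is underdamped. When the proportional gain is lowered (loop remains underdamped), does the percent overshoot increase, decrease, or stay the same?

decrease

ζ = 7.8/(2√(6.4K_p)) rises as K_p falls; higher damping means less overshoot.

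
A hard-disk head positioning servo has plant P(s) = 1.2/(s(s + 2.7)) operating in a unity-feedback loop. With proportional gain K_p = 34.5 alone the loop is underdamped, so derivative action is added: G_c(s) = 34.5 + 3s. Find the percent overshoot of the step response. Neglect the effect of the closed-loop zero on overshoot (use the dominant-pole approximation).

Forward path: (34.5 + 3s)·1.2/(s(s+2.7)). The closed-loop characteristic equation is s² + (2.7 + 1.2·3)s + 1.2·34.5 = 0.
That is s² + 6.3s + 41.4 = 0, so ω_n = 6.434 rad/s and ζ = 6.3/(2·6.434) = 0.4896.
%OS = 100·exp(−πζ/√(1−ζ²)) = 17.1%.

17.1%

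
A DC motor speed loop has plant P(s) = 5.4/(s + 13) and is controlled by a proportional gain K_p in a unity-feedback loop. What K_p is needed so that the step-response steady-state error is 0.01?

K_p = 238

The loop is type 0, so e_ss(step) = 1/(1 + K_pos) with K_pos = K_p·P(0).
P(0) = 0.4154. Require 1/(1 + K_p·0.4154) = 0.01, so 1 + 0.4154·K_p = 100.
K_p = (100 − 1)/0.4154 = 238.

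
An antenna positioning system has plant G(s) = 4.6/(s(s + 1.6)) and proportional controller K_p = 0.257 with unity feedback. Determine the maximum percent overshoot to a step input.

3.29%

From 1 + K_pG(s) = 0: s² + 1.6s + 1.182 = 0 ⇒ ω_n = 1.087, ζ = 0.7358.
%OS = 100·exp(−πζ/√(1−ζ²)) = 100·exp(−π·0.7358/√0.4586) = 3.29%.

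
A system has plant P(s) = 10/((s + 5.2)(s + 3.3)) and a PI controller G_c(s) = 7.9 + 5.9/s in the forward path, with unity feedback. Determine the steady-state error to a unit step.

0

The open loop G_c(s)P(s) has a pole at the origin (type 1), so the static position error constant is infinite and e_ss = 1/(1+∞) = 0.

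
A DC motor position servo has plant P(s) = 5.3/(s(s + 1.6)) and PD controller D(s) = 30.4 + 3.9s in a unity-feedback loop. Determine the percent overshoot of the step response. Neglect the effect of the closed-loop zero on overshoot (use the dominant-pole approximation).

0.321%

Forward path: (30.4 + 3.9s)·5.3/(s(s+1.6)). The closed-loop characteristic equation is s² + (1.6 + 5.3·3.9)s + 5.3·30.4 = 0.
That is s² + 22.27s + 161.1 = 0, so ω_n = 12.69 rad/s and ζ = 22.27/(2·12.69) = 0.8772.
%OS = 100·exp(−πζ/√(1−ζ²)) = 0.321%.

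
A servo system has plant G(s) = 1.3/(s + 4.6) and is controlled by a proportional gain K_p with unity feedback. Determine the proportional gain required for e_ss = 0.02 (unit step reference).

The loop is type 0, so e_ss(step) = 1/(1 + K_pos) with K_pos = K_p·G(0).
G(0) = 0.2826. Require 1/(1 + K_p·0.2826) = 0.02, so 1 + 0.2826·K_p = 50.
K_p = (50 − 1)/0.2826 = 173.

K_p = 173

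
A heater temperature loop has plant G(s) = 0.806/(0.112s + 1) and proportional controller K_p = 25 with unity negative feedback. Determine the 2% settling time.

Closed loop: T(s) = K_p·G/(1+K_p·G) = 20.15/(0.112s + 1 + 20.15), with pole at s = −(1 + 20.15)/0.112 = −188.8.
τ = 1/188.8 = 0.005296 s, so 2% settling time ≈ 4τ = 0.0212 s.

T_s ≈ 0.0212 s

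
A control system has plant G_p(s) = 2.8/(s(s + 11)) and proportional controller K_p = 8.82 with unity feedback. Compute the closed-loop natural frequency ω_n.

ω_n = 4.97 rad/s

The closed-loop denominator is s(s+11) + 8.82·2.8 = s² + 11s + 24.7.
Matching s² + 2ζω_n s + ω_n²: ω_n = √24.7 = 4.97 rad/s and 2ζω_n = 11, so ζ = 11/(2·4.97) = 1.11.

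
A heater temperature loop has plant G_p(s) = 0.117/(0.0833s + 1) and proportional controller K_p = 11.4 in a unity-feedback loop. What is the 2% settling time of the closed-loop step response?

T_s ≈ 0.143 s

Closed loop: T(s) = K_p·G_p/(1+K_p·G_p) = 1.334/(0.0833s + 1 + 1.334), with pole at s = −(1 + 1.334)/0.0833 = −28.02.
τ = 1/28.02 = 0.03569 s, so 2% settling time ≈ 4τ = 0.143 s.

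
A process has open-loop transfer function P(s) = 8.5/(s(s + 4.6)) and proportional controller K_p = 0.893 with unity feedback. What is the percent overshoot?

0.853%

Closed-loop characteristic equation: s² + 4.6s + 7.591 = 0, so ω_n = 2.755 rad/s and ζ = 4.6/(2·2.755) = 0.8348.
%OS = 100·exp(−πζ/√(1−ζ²)) = 100·exp(−π·0.8348/√0.3031) = 0.853%.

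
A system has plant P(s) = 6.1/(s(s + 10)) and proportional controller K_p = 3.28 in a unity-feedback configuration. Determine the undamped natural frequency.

ω_n = 4.47 rad/s

With unity feedback the closed-loop characteristic equation is s² + 10s + 3.28·6.1 = s² + 10s + 20.01 = 0.
Matching s² + 2ζω_n s + ω_n²: ω_n = √20.01 = 4.473 rad/s and 2ζω_n = 10, so ζ = 10/(2·4.473) = 1.12.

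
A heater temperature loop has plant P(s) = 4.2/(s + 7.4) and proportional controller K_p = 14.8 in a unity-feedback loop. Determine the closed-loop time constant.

Closed-loop transfer function: T(s) = K_p·P(s)/(1 + K_p·P(s)) = 62.16/(s + 7.4 + 62.16) = 62.16/(s + 69.56).
Time constant τ = 1/69.56 = 0.0144 s.

τ = 0.0144 s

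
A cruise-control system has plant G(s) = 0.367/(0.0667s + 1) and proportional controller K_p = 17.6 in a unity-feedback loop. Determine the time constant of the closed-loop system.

τ = 0.00894 s

Closed loop: T(s) = K_p·G/(1+K_p·G) = 6.459/(0.0667s + 1 + 6.459), with pole at s = −(1 + 6.459)/0.0667 = −111.8.
Closed-loop time constant τ = 1/111.8 = 0.00894 s.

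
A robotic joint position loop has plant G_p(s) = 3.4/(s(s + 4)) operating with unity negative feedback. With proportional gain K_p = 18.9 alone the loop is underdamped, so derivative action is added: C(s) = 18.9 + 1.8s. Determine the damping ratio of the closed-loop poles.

Forward path: (18.9 + 1.8s)·3.4/(s(s+4)). The closed-loop characteristic equation is s² + (4 + 3.4·1.8)s + 3.4·18.9 = 0.
That is s² + 10.12s + 64.26 = 0, so ω_n = 8.016 rad/s and ζ = 10.12/(2·8.016) = 0.6312.

ζ = 0.631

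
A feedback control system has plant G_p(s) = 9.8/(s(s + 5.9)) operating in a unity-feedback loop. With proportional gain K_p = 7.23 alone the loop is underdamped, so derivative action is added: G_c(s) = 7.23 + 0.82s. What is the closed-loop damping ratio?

ζ = 0.828

Forward path: (7.23 + 0.82s)·9.8/(s(s+5.9)). The closed-loop characteristic equation is s² + (5.9 + 9.8·0.82)s + 9.8·7.23 = 0.
That is s² + 13.94s + 70.85 = 0, so ω_n = 8.417 rad/s and ζ = 13.94/(2·8.417) = 0.8278.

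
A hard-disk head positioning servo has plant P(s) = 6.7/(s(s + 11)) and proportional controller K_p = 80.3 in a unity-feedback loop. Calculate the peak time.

The closed-loop denominator s² + 11s + 538 gives ω_n = √538 = 23.2 and ζ = 11/(2ω_n) = 0.2371.
Damped frequency ω_d = ω_n√(1−ζ²) = 22.53 rad/s, so peak time T_p = π/ω_d = 0.139 s.

T_p = 0.139 s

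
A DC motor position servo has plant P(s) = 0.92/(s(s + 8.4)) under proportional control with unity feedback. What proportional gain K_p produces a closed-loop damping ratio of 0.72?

K_p = 37

Closed-loop characteristic equation: s² + 8.4s + K_p·0.92 = 0.
So ω_n = √(0.92K_p) and 2ζω_n = 8.4, giving ζ = 8.4/(2√(0.92K_p)).
Setting ζ = 0.72: √(0.92K_p) = 8.4/(2·0.72) = 5.833, so K_p = 34.03/0.92 = 37.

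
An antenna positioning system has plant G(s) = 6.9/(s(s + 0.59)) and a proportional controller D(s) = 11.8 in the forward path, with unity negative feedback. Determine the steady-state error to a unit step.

The open loop D(s)G(s) has a pole at the origin (type 1), so the static position error constant is infinite and e_ss = 1/(1+∞) = 0.

0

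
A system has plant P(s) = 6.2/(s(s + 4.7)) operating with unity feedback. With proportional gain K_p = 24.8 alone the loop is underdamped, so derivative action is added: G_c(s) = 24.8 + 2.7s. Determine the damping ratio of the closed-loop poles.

Forward path: (24.8 + 2.7s)·6.2/(s(s+4.7)). The closed-loop characteristic equation is s² + (4.7 + 6.2·2.7)s + 6.2·24.8 = 0.
That is s² + 21.44s + 153.8 = 0, so ω_n = 12.4 rad/s and ζ = 21.44/(2·12.4) = 0.8645.

ζ = 0.865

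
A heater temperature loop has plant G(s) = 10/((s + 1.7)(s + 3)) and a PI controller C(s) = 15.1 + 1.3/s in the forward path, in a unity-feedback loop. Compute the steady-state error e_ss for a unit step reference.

0

The open loop C(s)G(s) has a pole at the origin (type 1), so the static position error constant is infinite and e_ss = 1/(1+∞) = 0.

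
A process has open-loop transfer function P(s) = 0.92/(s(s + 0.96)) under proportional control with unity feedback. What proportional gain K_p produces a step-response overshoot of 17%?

K_p = 1.04

From %OS = 100·exp(−πζ/√(1−ζ²)) = 17%, ζ = −ln(0.17)/√(π²+ln²(0.17)) = 0.4913.
Characteristic equation s² + 0.96s + 0.92K_p = 0 gives ζ = 0.96/(2√(0.92K_p)).
Setting ζ = 0.4913: √(0.92K_p) = 0.96/(2·0.4913) = 0.9771, so K_p = 0.9546/0.92 = 1.04.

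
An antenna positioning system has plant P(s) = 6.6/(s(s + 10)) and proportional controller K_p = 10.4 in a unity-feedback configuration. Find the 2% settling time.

Closed-loop characteristic equation: s² + 10s + 68.64 = 0, so ω_n = 8.285 rad/s and ζ = 10/(2·8.285) = 0.6035.
2% settling time T_s ≈ 4/(ζω_n) = 4/5 = 0.8 s.

T_s ≈ 0.8 s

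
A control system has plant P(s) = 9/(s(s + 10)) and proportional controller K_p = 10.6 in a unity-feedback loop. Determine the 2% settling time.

From 1 + K_pP(s) = 0: s² + 10s + 95.4 = 0 ⇒ ω_n = 9.767, ζ = 0.5119.
2% settling time T_s ≈ 4/(ζω_n) = 4/5 = 0.8 s.

T_s ≈ 0.8 s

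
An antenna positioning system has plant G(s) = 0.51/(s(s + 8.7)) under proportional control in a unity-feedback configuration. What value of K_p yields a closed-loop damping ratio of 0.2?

K_p = 928

Closed-loop characteristic equation: s² + 8.7s + K_p·0.51 = 0.
So ω_n = √(0.51K_p) and 2ζω_n = 8.7, giving ζ = 8.7/(2√(0.51K_p)).
Setting ζ = 0.2: √(0.51K_p) = 8.7/(2·0.2) = 21.75, so K_p = 473.1/0.51 = 928.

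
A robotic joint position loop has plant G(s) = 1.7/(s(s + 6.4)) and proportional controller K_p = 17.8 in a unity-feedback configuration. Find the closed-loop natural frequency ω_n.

The closed-loop denominator is s(s+6.4) + 17.8·1.7 = s² + 6.4s + 30.26.
So ω_n² = 30.26 ⇒ ω_n = 5.501 rad/s, and ζ = 6.4/(2ω_n) = 0.582.

ω_n = 5.5 rad/s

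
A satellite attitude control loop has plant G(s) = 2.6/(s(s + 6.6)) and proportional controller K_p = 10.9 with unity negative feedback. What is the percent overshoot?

8.36%

Closed-loop characteristic equation: s² + 6.6s + 28.34 = 0, so ω_n = 5.324 rad/s and ζ = 6.6/(2·5.324) = 0.6199.
%OS = 100·exp(−πζ/√(1−ζ²)) = 100·exp(−π·0.6199/√0.6157) = 8.36%.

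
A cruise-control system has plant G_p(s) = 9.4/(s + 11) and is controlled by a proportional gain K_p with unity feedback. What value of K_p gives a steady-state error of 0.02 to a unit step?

K_p = 57.3

The loop is type 0, so e_ss(step) = 1/(1 + K_pos) with K_pos = K_p·G_p(0).
G_p(0) = 0.8545. Require 1/(1 + K_p·0.8545) = 0.02, so 1 + 0.8545·K_p = 50.
K_p = (50 − 1)/0.8545 = 57.3.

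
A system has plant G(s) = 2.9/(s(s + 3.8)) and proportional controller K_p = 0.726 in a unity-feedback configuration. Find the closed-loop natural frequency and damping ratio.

ω_n = 1.45 rad/s, ζ = 1.31

1 + K_p·G(s) = 0 gives s² + 3.8s + 2.105 = 0.
Matching s² + 2ζω_n s + ω_n²: ω_n = √2.105 = 1.451 rad/s and 2ζω_n = 3.8, so ζ = 3.8/(2·1.451) = 1.31.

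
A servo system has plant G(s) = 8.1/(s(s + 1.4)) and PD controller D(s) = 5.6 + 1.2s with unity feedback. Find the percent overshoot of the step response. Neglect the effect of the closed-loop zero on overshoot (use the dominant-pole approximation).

Forward path: (5.6 + 1.2s)·8.1/(s(s+1.4)). The closed-loop characteristic equation is s² + (1.4 + 8.1·1.2)s + 8.1·5.6 = 0.
That is s² + 11.12s + 45.36 = 0, so ω_n = 6.735 rad/s and ζ = 11.12/(2·6.735) = 0.8255.
%OS = 100·exp(−πζ/√(1−ζ²)) = 1.01%.

1.01%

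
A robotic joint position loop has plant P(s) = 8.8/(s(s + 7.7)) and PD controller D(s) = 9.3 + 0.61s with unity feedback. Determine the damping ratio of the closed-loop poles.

ζ = 0.722

Forward path: (9.3 + 0.61s)·8.8/(s(s+7.7)). The closed-loop characteristic equation is s² + (7.7 + 8.8·0.61)s + 8.8·9.3 = 0.
That is s² + 13.07s + 81.84 = 0, so ω_n = 9.047 rad/s and ζ = 13.07/(2·9.047) = 0.7223.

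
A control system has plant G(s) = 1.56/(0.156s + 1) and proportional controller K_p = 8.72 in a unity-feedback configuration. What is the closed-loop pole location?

s = -93.61

Closed loop: T(s) = K_p·G/(1+K_p·G) = 13.6/(0.156s + 1 + 13.6), with pole at s = −(1 + 13.6)/0.156 = −93.61.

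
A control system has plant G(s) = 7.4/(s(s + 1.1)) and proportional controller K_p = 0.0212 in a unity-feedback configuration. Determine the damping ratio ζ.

1 + K_p·G(s) = 0 gives s² + 1.1s + 0.1569 = 0.
Matching s² + 2ζω_n s + ω_n²: ω_n = √0.1569 = 0.3961 rad/s and 2ζω_n = 1.1, so ζ = 1.1/(2·0.3961) = 1.39.

ζ = 1.39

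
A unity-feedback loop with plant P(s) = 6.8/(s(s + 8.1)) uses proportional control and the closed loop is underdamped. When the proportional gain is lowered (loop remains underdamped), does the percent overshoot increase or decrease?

decrease

ζ = 8.1/(2√(6.8K_p)) rises as K_p falls; higher damping means less overshoot.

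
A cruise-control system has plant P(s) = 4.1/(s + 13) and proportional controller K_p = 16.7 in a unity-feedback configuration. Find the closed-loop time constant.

τ = 0.0123 s

Closed-loop transfer function: T(s) = K_p·P(s)/(1 + K_p·P(s)) = 68.47/(s + 13 + 68.47) = 68.47/(s + 81.47).
Time constant τ = 1/81.47 = 0.0123 s.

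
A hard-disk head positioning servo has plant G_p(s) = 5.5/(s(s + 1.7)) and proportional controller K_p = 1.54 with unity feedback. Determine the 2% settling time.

T_s ≈ 4.71 s

From 1 + K_pG_p(s) = 0: s² + 1.7s + 8.47 = 0 ⇒ ω_n = 2.91, ζ = 0.2921.
2% settling time T_s ≈ 4/(ζω_n) = 4/0.85 = 4.71 s.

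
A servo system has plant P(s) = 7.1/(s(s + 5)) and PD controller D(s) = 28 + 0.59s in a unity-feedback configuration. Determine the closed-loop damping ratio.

ζ = 0.326

Forward path: (28 + 0.59s)·7.1/(s(s+5)). The closed-loop characteristic equation is s² + (5 + 7.1·0.59)s + 7.1·28 = 0.
That is s² + 9.189s + 198.8 = 0, so ω_n = 14.1 rad/s and ζ = 9.189/(2·14.1) = 0.3259.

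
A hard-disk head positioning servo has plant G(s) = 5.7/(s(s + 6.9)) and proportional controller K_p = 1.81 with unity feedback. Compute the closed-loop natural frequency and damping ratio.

ω_n = 3.21 rad/s, ζ = 1.07

With unity feedback the closed-loop characteristic equation is s² + 6.9s + 1.81·5.7 = s² + 6.9s + 10.32 = 0.
So ω_n² = 10.32 ⇒ ω_n = 3.212 rad/s, and ζ = 6.9/(2ω_n) = 1.07.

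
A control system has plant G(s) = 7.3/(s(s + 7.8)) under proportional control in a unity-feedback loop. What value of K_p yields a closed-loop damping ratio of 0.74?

K_p = 3.8

Closed-loop characteristic equation: s² + 7.8s + K_p·7.3 = 0.
So ω_n = √(7.3K_p) and 2ζω_n = 7.8, giving ζ = 7.8/(2√(7.3K_p)).
Setting ζ = 0.74: √(7.3K_p) = 7.8/(2·0.74) = 5.27, so K_p = 27.78/7.3 = 3.8.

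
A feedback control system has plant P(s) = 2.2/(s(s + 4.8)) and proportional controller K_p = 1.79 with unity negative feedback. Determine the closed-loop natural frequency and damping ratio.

ω_n = 1.98 rad/s, ζ = 1.21

The closed-loop denominator is s(s+4.8) + 1.79·2.2 = s² + 4.8s + 3.938.
Matching s² + 2ζω_n s + ω_n²: ω_n = √3.938 = 1.984 rad/s and 2ζω_n = 4.8, so ζ = 4.8/(2·1.984) = 1.21.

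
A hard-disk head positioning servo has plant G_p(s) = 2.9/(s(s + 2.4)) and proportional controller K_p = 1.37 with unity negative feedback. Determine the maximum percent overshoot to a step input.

9.36%

From 1 + K_pG_p(s) = 0: s² + 2.4s + 3.973 = 0 ⇒ ω_n = 1.993, ζ = 0.602.
%OS = 100·exp(−πζ/√(1−ζ²)) = 100·exp(−π·0.602/√0.6376) = 9.36%.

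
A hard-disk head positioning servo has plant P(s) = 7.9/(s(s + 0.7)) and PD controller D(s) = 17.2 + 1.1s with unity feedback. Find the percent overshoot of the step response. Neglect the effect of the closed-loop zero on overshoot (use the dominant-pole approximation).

Forward path: (17.2 + 1.1s)·7.9/(s(s+0.7)). The closed-loop characteristic equation is s² + (0.7 + 7.9·1.1)s + 7.9·17.2 = 0.
That is s² + 9.39s + 135.9 = 0, so ω_n = 11.66 rad/s and ζ = 9.39/(2·11.66) = 0.4028.
%OS = 100·exp(−πζ/√(1−ζ²)) = 25.1%.

25.1%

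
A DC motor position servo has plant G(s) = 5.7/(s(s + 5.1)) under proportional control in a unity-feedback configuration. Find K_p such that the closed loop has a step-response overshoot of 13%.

From %OS = 100·exp(−πζ/√(1−ζ²)) = 13%, ζ = −ln(0.13)/√(π²+ln²(0.13)) = 0.5446.
Characteristic equation s² + 5.1s + 5.7K_p = 0 gives ζ = 5.1/(2√(5.7K_p)).
Setting ζ = 0.5446: √(5.7K_p) = 5.1/(2·0.5446) = 4.682, so K_p = 21.92/5.7 = 3.85.

K_p = 3.85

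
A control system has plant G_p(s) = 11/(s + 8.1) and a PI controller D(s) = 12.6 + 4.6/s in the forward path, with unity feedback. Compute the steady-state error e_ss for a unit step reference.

The open loop D(s)G_p(s) has a pole at the origin (type 1), so the static position error constant is infinite and e_ss = 1/(1+∞) = 0.

0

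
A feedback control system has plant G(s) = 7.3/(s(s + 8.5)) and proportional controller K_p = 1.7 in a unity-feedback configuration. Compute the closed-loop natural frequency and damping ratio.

ω_n = 3.52 rad/s, ζ = 1.21

1 + K_p·G(s) = 0 gives s² + 8.5s + 12.41 = 0.
So ω_n² = 12.41 ⇒ ω_n = 3.523 rad/s, and ζ = 8.5/(2ω_n) = 1.21.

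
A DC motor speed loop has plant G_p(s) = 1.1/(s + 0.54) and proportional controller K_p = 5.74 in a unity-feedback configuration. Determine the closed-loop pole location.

Closed-loop transfer function: T(s) = K_p·G_p(s)/(1 + K_p·G_p(s)) = 6.314/(s + 0.54 + 6.314) = 6.314/(s + 6.854).
The closed-loop pole is at s = −6.854.

s = -6.854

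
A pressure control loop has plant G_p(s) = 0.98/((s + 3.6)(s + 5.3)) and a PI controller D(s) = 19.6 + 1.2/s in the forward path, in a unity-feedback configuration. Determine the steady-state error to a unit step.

0

The open loop D(s)G_p(s) has a pole at the origin (type 1), so the static position error constant is infinite and e_ss = 1/(1+∞) = 0.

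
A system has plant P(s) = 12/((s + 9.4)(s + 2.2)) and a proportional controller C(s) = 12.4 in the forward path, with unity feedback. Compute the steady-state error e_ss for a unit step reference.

The loop is type 0. Static position error constant K_pos = C(0)·P(0) = 12.4·0.5803 = 7.195.
Steady-state error to a unit step: e_ss = 1/(1+K_pos) = 1/8.195 = 0.122.

0.122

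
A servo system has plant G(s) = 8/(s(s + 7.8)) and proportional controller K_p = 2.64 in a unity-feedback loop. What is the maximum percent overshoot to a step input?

Closed-loop characteristic equation: s² + 7.8s + 21.12 = 0, so ω_n = 4.596 rad/s and ζ = 7.8/(2·4.596) = 0.8486.
%OS = 100·exp(−πζ/√(1−ζ²)) = 100·exp(−π·0.8486/√0.2798) = 0.647%.

0.647%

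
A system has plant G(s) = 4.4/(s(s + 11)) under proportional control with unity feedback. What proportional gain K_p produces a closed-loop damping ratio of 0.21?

K_p = 156

Closed-loop characteristic equation: s² + 11s + K_p·4.4 = 0.
So ω_n = √(4.4K_p) and 2ζω_n = 11, giving ζ = 11/(2√(4.4K_p)).
Setting ζ = 0.21: √(4.4K_p) = 11/(2·0.21) = 26.19, so K_p = 685.9/4.4 = 156.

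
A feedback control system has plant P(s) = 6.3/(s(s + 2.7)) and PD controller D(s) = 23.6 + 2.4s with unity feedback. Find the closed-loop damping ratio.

Forward path: (23.6 + 2.4s)·6.3/(s(s+2.7)). The closed-loop characteristic equation is s² + (2.7 + 6.3·2.4)s + 6.3·23.6 = 0.
That is s² + 17.82s + 148.7 = 0, so ω_n = 12.19 rad/s and ζ = 17.82/(2·12.19) = 0.7307.

ζ = 0.731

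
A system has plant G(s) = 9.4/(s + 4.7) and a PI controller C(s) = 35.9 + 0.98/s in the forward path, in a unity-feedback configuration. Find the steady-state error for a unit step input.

0

The open loop C(s)G(s) has a pole at the origin (type 1), so the static position error constant is infinite and e_ss = 1/(1+∞) = 0.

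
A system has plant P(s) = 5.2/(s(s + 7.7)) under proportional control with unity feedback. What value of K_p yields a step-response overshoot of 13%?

K_p = 9.61

From %OS = 100·exp(−πζ/√(1−ζ²)) = 13%, ζ = −ln(0.13)/√(π²+ln²(0.13)) = 0.5446.
Characteristic equation s² + 7.7s + 5.2K_p = 0 gives ζ = 7.7/(2√(5.2K_p)).
Setting ζ = 0.5446: √(5.2K_p) = 7.7/(2·0.5446) = 7.069, so K_p = 49.97/5.2 = 9.61.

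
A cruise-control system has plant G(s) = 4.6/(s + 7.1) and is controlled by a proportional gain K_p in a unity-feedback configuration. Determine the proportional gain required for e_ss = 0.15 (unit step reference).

For a type-0 loop with proportional control, e_ss = 1/(1 + K_p·G(0)).
G(0) = 0.6479. Require 1/(1 + K_p·0.6479) = 0.15, so 1 + 0.6479·K_p = 6.667.
K_p = (6.667 − 1)/0.6479 = 8.75.

K_p = 8.75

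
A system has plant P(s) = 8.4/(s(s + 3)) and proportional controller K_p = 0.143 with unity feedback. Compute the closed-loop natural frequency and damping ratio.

With unity feedback the closed-loop characteristic equation is s² + 3s + 0.143·8.4 = s² + 3s + 1.201 = 0.
So ω_n² = 1.201 ⇒ ω_n = 1.096 rad/s, and ζ = 3/(2ω_n) = 1.37.

ω_n = 1.1 rad/s, ζ = 1.37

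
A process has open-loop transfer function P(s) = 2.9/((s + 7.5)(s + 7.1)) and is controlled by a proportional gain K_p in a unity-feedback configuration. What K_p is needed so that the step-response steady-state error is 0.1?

K_p = 165

Steady-state error for a unit step on this type-0 loop is 1/(1 + K_p·P(0)).
P(0) = 0.05446. Require 1/(1 + K_p·0.05446) = 0.1, so 1 + 0.05446·K_p = 10.
K_p = (10 − 1)/0.05446 = 165.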